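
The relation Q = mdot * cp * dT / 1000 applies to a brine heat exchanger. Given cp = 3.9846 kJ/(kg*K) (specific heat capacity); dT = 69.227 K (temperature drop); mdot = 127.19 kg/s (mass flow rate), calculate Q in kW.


Q = mdot * cp * dT / 1000
Q = 127.19 * 3.9846 * 69.227 / 1000
Q = 35.08433 MW
Convert: 35.08433 MW * 1000.0 = 35084 kW
Q = 35084 kW


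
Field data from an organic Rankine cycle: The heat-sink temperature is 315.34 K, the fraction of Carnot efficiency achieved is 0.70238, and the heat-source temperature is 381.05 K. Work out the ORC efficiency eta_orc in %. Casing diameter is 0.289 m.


eta_orc = (1 - Tc/Th) * f * 100
eta_orc = (1 - 315.34/381.05) * 0.70238 * 100
eta_orc = 12.112 %


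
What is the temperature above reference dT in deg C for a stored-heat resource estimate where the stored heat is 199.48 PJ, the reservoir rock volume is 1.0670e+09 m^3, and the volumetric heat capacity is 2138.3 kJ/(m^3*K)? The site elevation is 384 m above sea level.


dT = Q_s * 1e12 / (Vr * rhoc)
dT = 199.48 * 1e12 / (1.0670e+09 * 2138.3)
dT = 87.43117 K
Convert (temperature difference, 1 K = 1 deg C): 87.43117 K = 87.43117 deg C
dT = 87.431 deg C


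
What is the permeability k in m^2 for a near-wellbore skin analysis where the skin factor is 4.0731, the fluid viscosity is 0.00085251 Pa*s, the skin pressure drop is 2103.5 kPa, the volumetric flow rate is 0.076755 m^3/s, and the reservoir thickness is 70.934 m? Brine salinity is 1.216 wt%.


k = S*q*mu / (2*pi*dP_s*1000*hr)
k = 4.0731*0.076755*0.00085251 / (2*pi*2103.5*1000*70.934)
k = 2.8429e-13 m^2


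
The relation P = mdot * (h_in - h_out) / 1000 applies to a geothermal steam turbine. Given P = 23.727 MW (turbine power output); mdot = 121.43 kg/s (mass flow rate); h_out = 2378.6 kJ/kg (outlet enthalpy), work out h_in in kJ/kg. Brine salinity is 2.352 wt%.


h_in = h_out + P * 1000 / mdot
h_in = 2378.6 + 23.727 * 1000 / 121.43
h_in = 2574.0 kJ/kg


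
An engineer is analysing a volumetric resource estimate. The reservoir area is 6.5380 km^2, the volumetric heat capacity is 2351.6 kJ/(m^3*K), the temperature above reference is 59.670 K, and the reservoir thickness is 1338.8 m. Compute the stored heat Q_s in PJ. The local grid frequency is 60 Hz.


Step 1: Vr = A*1e6*hr = 6.538*1e6*1338.8 = 8.753074e+09 m^3
Step 2: Q_s = Vr*rhoc*dT/1e12 = 8.753074e+09*2351.6*59.67/1e12 = 1228.2 PJ
Q_s = 1228.2 PJ


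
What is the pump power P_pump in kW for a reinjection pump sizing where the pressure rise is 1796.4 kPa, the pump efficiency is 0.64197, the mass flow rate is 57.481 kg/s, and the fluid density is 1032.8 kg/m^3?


P_pump = mdot * dP / (rho * eta)
P_pump = 57.481 * 1796.4 / (1032.8 * 0.64197)
P_pump = 155.74 kW


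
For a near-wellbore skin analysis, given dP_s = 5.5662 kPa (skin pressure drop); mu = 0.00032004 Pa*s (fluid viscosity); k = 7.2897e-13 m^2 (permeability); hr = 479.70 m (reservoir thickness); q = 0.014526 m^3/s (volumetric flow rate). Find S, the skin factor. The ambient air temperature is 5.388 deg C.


S = dP_s * 1000 * 2*pi*k*hr / (q*mu)
S = 5.5662 * 1000 * 2*pi*7.2897e-13*479.70 / (0.014526*0.00032004)
S = 2.6307


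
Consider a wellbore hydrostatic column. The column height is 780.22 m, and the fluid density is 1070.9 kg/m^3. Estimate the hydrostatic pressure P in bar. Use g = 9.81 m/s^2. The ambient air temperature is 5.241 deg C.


P = rho * g * h / 1e6
P = 1070.9 * 9.81 * 780.22 / 1e6
P = 8.196624 MPa
Convert: 8.196624 MPa * 10.0 = 81.966 bar
P = 81.966 bar


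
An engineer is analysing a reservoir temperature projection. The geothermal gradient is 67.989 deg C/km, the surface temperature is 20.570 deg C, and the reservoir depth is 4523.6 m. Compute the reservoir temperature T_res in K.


T_res = T_surf + grad * d / 1000
T_res = 20.570 + 67.989 * 4523.6 / 1000
T_res = 328.1250 deg C
Convert to K: 328.1250 + 273.15 = 601.27 K
T_res = 601.27 K


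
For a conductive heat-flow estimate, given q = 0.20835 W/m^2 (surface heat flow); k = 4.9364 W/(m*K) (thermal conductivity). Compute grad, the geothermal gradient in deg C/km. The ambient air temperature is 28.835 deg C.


grad = q * 1000 / k
grad = 0.20835 * 1000 / 4.9364
grad = 42.207 deg C/km


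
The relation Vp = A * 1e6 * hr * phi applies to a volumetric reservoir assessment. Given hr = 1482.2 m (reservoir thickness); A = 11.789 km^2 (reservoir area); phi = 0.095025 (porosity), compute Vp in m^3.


Vp = A * 1e6 * hr * phi
Vp = 11.789 * 1e6 * 1482.2 * 0.095025
Vp = 1.6604e+09 m^3


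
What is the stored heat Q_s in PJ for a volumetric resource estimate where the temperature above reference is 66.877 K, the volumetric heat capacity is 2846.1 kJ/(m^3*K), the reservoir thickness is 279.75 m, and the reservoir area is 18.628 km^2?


Step 1: Vr = A*1e6*hr = 18.628*1e6*279.75 = 5.211183e+09 m^3
Step 2: Q_s = Vr*rhoc*dT/1e12 = 5.211183e+09*2846.1*66.877/1e12 = 991.89 PJ
Q_s = 991.89 PJ


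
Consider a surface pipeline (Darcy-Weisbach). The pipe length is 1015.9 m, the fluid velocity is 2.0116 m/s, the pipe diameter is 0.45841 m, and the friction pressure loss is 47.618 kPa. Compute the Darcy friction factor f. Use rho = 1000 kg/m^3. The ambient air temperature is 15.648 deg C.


f = dP*1000 / ((L/D)*(rho*vel^2/2))
f = 47.618*1000 / ((1015.9/0.45841)*(1000*2.0116^2/2))
f = 0.010620


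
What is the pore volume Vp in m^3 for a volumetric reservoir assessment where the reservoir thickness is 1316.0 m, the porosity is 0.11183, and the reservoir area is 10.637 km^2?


Vp = A * 1e6 * hr * phi
Vp = 10.637 * 1e6 * 1316.0 * 0.11183
Vp = 1.5654e+09 m^3


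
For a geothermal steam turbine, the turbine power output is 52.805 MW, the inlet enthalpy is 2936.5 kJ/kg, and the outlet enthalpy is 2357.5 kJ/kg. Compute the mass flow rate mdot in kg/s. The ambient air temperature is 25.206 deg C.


mdot = P * 1000 / (h_in - h_out)
mdot = 52.805 * 1000 / (2936.5 - 2357.5)
mdot = 91.200 kg/s


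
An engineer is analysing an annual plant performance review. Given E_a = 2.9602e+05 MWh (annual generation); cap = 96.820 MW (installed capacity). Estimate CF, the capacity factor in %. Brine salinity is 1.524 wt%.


CF = E_a / (cap * 8760) * 100
CF = 2.9602e+05 / (96.820 * 8760) * 100
CF = 34.902 %


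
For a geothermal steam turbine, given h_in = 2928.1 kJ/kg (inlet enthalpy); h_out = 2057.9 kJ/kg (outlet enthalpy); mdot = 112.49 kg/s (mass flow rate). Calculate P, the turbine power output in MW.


P = mdot * (h_in - h_out) / 1000
P = 112.49 * (2928.1 - 2057.9) / 1000
P = 97.889 MW


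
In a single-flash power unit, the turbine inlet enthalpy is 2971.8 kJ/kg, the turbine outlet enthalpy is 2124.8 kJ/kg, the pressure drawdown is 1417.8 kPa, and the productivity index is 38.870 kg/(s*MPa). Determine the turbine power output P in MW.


Step 1: mdot = PI * dP / 1000 = 38.87 * 1417.8 / 1000 = 55.10989 kg/s
Step 2: P = mdot*(h_in - h_out)/1000 = 55.10989*(2971.8 - 2124.8)/1000 = 46.678 MW
P = 46.678 MW


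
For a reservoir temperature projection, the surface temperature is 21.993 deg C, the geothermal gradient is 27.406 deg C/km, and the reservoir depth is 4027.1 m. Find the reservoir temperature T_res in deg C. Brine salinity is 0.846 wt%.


T_res = T_surf + grad * d / 1000
T_res = 21.993 + 27.406 * 4027.1 / 1000
T_res = 132.36 deg C


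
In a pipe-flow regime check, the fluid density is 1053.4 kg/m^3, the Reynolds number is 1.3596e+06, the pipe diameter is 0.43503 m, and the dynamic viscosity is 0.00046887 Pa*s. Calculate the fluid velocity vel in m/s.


vel = Re * mu / (rho * D)
vel = 1.3596e+06 * 0.00046887 / (1053.4 * 0.43503)
vel = 1.3911 m/s


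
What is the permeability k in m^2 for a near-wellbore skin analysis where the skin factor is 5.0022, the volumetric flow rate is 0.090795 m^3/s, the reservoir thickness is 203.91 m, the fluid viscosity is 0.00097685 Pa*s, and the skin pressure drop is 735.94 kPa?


k = S*q*mu / (2*pi*dP_s*1000*hr)
k = 5.0022*0.090795*0.00097685 / (2*pi*735.94*1000*203.91)
k = 4.7053e-13 m^2


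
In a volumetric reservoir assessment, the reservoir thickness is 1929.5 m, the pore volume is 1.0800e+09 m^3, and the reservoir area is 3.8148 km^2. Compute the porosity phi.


phi = Vp / (A * 1e6 * hr)
phi = 1.0800e+09 / (3.8148 * 1e6 * 1929.5)
phi = 0.14673


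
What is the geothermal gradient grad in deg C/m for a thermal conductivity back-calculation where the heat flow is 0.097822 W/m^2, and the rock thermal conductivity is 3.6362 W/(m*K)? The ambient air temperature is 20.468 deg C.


grad = q / k * 1000
grad = 0.097822 / 3.6362 * 1000
grad = 26.90226 deg C/km
Convert: 26.90226 deg C/km * 0.001 = 0.026902 deg C/m
grad = 0.026902 deg C/m


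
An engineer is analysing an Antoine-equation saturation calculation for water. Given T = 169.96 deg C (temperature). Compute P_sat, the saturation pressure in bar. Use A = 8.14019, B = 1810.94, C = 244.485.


P_sat = 10^(A - B/(C + T)) / 760 * 0.101325
P_sat = 10^(8.14019 - 1810.94/(244.485 + 169.96)) / 760 * 0.101325
P_sat = 0.7862100 MPa
Convert: 0.7862100 MPa * 10.0 = 7.8621 bar
P_sat = 7.8621 bar


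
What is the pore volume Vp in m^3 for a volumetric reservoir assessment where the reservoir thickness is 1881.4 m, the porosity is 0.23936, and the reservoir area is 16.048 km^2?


Vp = A * 1e6 * hr * phi
Vp = 16.048 * 1e6 * 1881.4 * 0.23936
Vp = 7.2269e+09 m^3


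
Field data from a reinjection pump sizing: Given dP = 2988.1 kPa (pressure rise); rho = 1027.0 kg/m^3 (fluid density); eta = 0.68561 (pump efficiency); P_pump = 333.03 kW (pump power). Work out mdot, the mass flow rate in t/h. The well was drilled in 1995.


mdot = P_pump * rho * eta / dP
mdot = 333.03 * 1027.0 * 0.68561 / 2988.1
mdot = 78.47581 kg/s
Convert: 78.47581 kg/s * 3.6 = 282.51 t/h
mdot = 282.51 t/h


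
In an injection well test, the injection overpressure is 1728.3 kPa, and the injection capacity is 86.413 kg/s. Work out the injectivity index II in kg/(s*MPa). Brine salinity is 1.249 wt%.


II = mdot * 1000 / dP
II = 86.413 * 1000 / 1728.3
II = 49.999 kg/(s*MPa)


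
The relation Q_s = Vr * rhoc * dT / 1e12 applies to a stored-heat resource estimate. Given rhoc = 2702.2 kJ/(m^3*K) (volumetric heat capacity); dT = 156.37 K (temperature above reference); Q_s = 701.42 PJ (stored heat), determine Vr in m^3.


Vr = Q_s * 1e12 / (rhoc * dT)
Vr = 701.42 * 1e12 / (2702.2 * 156.37)
Vr = 1.6600e+09 m^3


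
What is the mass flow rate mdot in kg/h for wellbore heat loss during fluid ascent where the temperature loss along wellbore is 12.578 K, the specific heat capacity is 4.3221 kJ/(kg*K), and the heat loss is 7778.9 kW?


mdot = Q_loss / (cp * dT)
mdot = 7778.9 / (4.3221 * 12.578)
mdot = 143.0908 kg/s
Convert: 143.0908 kg/s * 3600.0 = 5.1513e+05 kg/h
mdot = 5.1513e+05 kg/h


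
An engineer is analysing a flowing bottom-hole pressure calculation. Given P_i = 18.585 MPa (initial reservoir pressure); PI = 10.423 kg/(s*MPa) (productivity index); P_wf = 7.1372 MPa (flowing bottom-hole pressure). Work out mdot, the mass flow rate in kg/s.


mdot = (P_i - P_wf) * PI
mdot = (18.585 - 7.1372) * 10.423
mdot = 119.32 kg/s


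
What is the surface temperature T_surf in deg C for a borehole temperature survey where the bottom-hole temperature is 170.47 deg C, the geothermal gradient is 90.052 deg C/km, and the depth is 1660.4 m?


T_surf = T_d - grad * d / 1000
T_surf = 170.47 - 90.052 * 1660.4 / 1000
T_surf = 20.948 deg C


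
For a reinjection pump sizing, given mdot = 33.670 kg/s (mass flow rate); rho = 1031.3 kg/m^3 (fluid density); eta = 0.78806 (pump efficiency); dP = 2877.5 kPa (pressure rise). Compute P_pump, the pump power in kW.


P_pump = mdot * dP / (rho * eta)
P_pump = 33.670 * 2877.5 / (1031.3 * 0.78806)
P_pump = 119.21 kW


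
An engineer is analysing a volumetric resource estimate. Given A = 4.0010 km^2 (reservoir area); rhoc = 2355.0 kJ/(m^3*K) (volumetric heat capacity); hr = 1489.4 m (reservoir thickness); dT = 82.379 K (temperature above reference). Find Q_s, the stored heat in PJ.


Step 1: Vr = A*1e6*hr = 4.001*1e6*1489.4 = 5.959089e+09 m^3
Step 2: Q_s = Vr*rhoc*dT/1e12 = 5.959089e+09*2355.0*82.379/1e12 = 1156.1 PJ
Q_s = 1156.1 PJ


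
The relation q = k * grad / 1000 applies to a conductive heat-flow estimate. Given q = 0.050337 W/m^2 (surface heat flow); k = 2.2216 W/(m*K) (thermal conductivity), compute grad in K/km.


grad = q * 1000 / k
grad = 0.050337 * 1000 / 2.2216
grad = 22.65799 deg C/km
Convert: 22.65799 deg C/km * 1.0 = 22.658 K/km
grad = 22.658 K/km


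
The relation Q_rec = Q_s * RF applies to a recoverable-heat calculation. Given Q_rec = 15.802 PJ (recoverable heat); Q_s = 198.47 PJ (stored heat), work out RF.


RF = Q_rec / Q_s
RF = 15.802 / 198.47
RF = 0.079619


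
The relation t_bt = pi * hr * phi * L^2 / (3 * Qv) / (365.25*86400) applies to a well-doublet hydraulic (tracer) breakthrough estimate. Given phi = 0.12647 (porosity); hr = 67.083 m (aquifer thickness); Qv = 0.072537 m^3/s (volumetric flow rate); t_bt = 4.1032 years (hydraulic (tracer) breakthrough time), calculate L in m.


L = sqrt(t_bt*365.25*86400*3*Qv / (pi*hr*phi))
L = sqrt(4.1032*365.25*86400*3*0.072537 / (pi*67.083*0.12647))
L = 1028.2 m


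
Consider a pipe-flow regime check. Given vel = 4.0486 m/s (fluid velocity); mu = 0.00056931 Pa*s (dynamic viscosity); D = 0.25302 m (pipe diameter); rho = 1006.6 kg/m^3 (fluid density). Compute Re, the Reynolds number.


Re = rho * vel * D / mu
Re = 1006.6 * 4.0486 * 0.25302 / 0.00056931
Re = 1.8112e+06


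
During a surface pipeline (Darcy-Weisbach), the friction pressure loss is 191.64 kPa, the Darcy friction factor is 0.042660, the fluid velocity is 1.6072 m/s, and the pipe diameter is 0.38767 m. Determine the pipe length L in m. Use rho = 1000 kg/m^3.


L = dP*1000*D / (f*rho*vel^2/2)
L = 191.64*1000*0.38767 / (0.042660*1000*1.6072^2/2)
L = 1348.4 m


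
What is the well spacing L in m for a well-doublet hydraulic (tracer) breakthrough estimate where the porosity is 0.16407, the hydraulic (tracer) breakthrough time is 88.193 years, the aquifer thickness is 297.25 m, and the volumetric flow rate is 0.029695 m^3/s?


L = sqrt(t_bt*365.25*86400*3*Qv / (pi*hr*phi))
L = sqrt(88.193*365.25*86400*3*0.029695 / (pi*297.25*0.16407))
L = 1272.1 m


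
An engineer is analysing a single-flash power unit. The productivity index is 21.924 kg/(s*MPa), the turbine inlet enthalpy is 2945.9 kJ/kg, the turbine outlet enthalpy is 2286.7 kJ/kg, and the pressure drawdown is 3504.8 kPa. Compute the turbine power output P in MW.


Step 1: mdot = PI * dP / 1000 = 21.924 * 3504.8 / 1000 = 76.83924 kg/s
Step 2: P = mdot*(h_in - h_out)/1000 = 76.83924*(2945.9 - 2286.7)/1000 = 50.652 MW
P = 50.652 MW


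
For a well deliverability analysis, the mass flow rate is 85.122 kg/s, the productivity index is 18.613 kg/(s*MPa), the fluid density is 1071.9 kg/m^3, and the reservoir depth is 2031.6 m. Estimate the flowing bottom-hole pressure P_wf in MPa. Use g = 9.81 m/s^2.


Step 1: P_i = rho*g*h/1e6 = 1071.9*9.81*2031.6/1e6 = 21.36296 MPa
Step 2: P_wf = P_i - mdot/PI = 21.36296 - 85.122/18.613 = 16.790 MPa
P_wf = 16.790 MPa


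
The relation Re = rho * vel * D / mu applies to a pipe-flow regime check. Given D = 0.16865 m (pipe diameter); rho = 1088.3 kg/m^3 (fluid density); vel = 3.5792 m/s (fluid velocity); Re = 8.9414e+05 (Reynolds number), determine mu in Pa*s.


mu = rho * vel * D / Re
mu = 1088.3 * 3.5792 * 0.16865 / 8.9414e+05
mu = 0.00073471 Pa*s


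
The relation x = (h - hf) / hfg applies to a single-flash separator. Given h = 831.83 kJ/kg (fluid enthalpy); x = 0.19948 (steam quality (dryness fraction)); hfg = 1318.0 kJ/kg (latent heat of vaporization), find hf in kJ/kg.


hf = h - x * hfg
hf = 831.83 - 0.19948 * 1318.0
hf = 568.92 kJ/kg


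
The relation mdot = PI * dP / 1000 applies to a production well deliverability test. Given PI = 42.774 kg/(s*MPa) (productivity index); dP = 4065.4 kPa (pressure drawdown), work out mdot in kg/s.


mdot = PI * dP / 1000
mdot = 42.774 * 4065.4 / 1000
mdot = 173.89 kg/s


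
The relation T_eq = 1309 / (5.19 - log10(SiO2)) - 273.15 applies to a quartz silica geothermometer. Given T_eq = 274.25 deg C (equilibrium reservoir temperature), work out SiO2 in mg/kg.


SiO2 = 10^(5.19 - 1309/(T_eq + 273.15))
SiO2 = 10^(5.19 - 1309/(274.25 + 273.15))
SiO2 = 629.07 mg/kg


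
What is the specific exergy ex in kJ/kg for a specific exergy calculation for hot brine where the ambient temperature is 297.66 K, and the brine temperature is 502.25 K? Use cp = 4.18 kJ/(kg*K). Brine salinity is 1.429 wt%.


ex = cp * ((T_b - T_0) - T_0 * ln(T_b/T_0))
ex = 4.18 * ((502.25 - 297.66) - 297.66 * ln(502.25/297.66))
ex = 204.28 kJ/kg


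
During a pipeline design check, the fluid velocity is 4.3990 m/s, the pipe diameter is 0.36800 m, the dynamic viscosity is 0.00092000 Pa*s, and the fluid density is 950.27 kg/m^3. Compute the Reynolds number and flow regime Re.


Step 1: Re = rho*vel*D/mu = 950.27*4.399*0.368/0.00092 = 1.6721e+06
Step 2: Re = 1.6721e+06 > 4000, so flow is turbulent.
Re = 1.6721e+06 (turbulent)


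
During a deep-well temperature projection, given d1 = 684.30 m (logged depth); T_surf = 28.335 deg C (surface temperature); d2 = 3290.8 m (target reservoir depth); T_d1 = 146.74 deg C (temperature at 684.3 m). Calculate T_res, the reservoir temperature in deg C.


Step 1: grad = (T_d1 - T_surf)/d1 * 1000 = (146.74 - 28.335)/684.3 * 1000 = 173.0308 deg C/km
Step 2: T_res = T_surf + grad*d2/1000 = 28.335 + 173.0308*3290.8/1000 = 597.74 deg C
T_res = 597.74 deg C


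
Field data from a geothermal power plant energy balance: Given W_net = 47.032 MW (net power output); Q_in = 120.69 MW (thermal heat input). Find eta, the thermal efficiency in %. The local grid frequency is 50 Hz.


eta = W_net / Q_in * 100
eta = 47.032 / 120.69 * 100
eta = 38.969 %


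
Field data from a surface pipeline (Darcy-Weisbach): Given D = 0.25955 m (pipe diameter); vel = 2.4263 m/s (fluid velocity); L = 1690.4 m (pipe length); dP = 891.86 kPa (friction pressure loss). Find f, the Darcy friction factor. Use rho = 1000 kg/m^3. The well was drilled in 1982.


f = dP*1000 / ((L/D)*(rho*vel^2/2))
f = 891.86*1000 / ((1690.4/0.25955)*(1000*2.4263^2/2))
f = 0.046523


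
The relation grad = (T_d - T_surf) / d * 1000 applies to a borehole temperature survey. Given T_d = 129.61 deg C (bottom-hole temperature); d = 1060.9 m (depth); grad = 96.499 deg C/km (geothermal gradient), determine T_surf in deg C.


T_surf = T_d - grad * d / 1000
T_surf = 129.61 - 96.499 * 1060.9 / 1000
T_surf = 27.234 deg C


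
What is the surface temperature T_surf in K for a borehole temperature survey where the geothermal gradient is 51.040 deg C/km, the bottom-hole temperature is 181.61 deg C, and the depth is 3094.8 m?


T_surf = T_d - grad * d / 1000
T_surf = 181.61 - 51.040 * 3094.8 / 1000
T_surf = 23.65141 deg C
Convert to K: 23.65141 + 273.15 = 296.80 K
T_surf = 296.80 K


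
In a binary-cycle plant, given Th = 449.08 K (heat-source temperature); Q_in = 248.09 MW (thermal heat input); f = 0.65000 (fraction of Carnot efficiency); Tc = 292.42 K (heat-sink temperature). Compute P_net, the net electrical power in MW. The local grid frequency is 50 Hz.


Step 1: eta = (1 - Tc/Th)*f = (1 - 292.42/449.08)*0.65 = 0.2267502
Step 2: P_net = eta * Q_in = 0.2267502 * 248.09 = 56.254 MW
P_net = 56.254 MW


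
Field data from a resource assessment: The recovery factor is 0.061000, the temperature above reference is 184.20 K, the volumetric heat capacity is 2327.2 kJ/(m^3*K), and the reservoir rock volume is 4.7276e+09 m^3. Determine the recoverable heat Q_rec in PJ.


Step 1: Q_s = Vr*rhoc*dT/1e12 = 4.7276e+09*2327.2*184.2/1e12 = 2026.581 PJ
Step 2: Q_rec = Q_s * RF = 2026.581 * 0.061 = 123.62 PJ
Q_rec = 123.62 PJ


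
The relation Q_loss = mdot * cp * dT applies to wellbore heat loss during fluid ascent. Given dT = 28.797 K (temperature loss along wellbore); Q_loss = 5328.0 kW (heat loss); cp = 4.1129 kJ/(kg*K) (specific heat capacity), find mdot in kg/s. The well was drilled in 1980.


mdot = Q_loss / (cp * dT)
mdot = 5328.0 / (4.1129 * 28.797)
mdot = 44.985 kg/s


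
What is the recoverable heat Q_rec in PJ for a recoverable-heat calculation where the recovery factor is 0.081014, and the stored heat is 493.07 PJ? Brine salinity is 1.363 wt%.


Q_rec = Q_s * RF
Q_rec = 493.07 * 0.081014
Q_rec = 39.946 PJ


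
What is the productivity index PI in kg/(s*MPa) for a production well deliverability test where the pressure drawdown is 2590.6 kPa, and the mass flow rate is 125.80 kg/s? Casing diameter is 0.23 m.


PI = mdot * 1000 / dP
PI = 125.80 * 1000 / 2590.6
PI = 48.560 kg/(s*MPa)


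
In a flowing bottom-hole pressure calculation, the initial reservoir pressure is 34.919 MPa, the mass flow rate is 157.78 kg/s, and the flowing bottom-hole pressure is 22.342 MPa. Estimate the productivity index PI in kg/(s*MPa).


PI = mdot / (P_i - P_wf)
PI = 157.78 / (34.919 - 22.342)
PI = 12.545 kg/(s*MPa)


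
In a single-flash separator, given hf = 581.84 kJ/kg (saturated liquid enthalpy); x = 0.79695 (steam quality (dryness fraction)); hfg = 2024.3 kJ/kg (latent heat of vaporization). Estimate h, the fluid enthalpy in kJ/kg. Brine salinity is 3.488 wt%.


h = hf + x * hfg
h = 581.84 + 0.79695 * 2024.3
h = 2195.1 kJ/kg


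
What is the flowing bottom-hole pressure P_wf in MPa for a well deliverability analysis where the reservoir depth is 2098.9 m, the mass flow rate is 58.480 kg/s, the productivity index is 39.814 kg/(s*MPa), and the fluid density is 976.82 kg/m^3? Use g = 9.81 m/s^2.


Step 1: P_i = rho*g*h/1e6 = 976.82*9.81*2098.9/1e6 = 20.11293 MPa
Step 2: P_wf = P_i - mdot/PI = 20.11293 - 58.48/39.814 = 18.644 MPa
P_wf = 18.644 MPa


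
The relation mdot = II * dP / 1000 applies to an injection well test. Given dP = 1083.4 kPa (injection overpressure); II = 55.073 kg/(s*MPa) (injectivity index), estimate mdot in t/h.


mdot = II * dP / 1000
mdot = 55.073 * 1083.4 / 1000
mdot = 59.66609 kg/s
Convert: 59.66609 kg/s * 3.6 = 214.80 t/h
mdot = 214.80 t/h


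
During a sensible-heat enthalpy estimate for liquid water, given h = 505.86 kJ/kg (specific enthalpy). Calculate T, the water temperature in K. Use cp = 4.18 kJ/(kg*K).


T = h / cp
T = 505.86 / 4.18
T = 121.0191 deg C
Convert to K: 121.0191 + 273.15 = 394.17 K
T = 394.17 K


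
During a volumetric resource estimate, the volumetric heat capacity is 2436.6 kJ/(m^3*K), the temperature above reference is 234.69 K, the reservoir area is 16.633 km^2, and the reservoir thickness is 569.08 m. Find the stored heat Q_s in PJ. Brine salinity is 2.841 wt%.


Step 1: Vr = A*1e6*hr = 16.633*1e6*569.08 = 9.465508e+09 m^3
Step 2: Q_s = Vr*rhoc*dT/1e12 = 9.465508e+09*2436.6*234.69/1e12 = 5412.8 PJ
Q_s = 5412.8 PJ


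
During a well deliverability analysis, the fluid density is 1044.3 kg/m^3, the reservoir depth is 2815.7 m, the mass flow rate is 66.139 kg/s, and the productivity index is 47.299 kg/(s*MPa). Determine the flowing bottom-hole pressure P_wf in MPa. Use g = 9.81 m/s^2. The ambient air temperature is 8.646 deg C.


Step 1: P_i = rho*g*h/1e6 = 1044.3*9.81*2815.7/1e6 = 28.84567 MPa
Step 2: P_wf = P_i - mdot/PI = 28.84567 - 66.139/47.299 = 27.447 MPa
P_wf = 27.447 MPa


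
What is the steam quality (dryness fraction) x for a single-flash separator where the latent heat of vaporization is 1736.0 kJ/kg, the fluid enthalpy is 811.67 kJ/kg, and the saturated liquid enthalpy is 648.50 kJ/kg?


x = (h - hf) / hfg
x = (811.67 - 648.50) / 1736.0
x = 0.093992


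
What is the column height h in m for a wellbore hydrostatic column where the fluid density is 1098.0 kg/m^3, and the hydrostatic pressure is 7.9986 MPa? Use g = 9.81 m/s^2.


h = P * 1e6 / (g * rho)
h = 7.9986 * 1e6 / (9.81 * 1098.0)
h = 742.58 m


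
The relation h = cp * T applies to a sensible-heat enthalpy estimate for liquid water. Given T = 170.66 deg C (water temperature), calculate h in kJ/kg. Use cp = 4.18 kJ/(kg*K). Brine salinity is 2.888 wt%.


h = cp * T
h = 4.18 * 170.66
h = 713.36 kJ/kg


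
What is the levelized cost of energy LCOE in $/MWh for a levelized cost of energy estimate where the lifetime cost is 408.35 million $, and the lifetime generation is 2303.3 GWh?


LCOE = C_tot / E_tot * 100
LCOE = 408.35 / 2303.3 * 100
LCOE = 17.72891 cents/kWh
Convert: 17.72891 cents/kWh * 10.0 = 177.29 $/MWh
LCOE = 177.29 $/MWh


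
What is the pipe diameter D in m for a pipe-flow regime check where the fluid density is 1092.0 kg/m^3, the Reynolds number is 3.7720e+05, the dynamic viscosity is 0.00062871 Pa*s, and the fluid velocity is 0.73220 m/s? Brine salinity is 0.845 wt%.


D = Re * mu / (rho * vel)
D = 3.7720e+05 * 0.00062871 / (1092.0 * 0.73220)
D = 0.29660 m


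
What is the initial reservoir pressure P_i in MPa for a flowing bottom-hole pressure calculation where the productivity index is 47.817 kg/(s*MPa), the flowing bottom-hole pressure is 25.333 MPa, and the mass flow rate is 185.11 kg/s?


P_i = P_wf + mdot / PI
P_i = 25.333 + 185.11 / 47.817
P_i = 29.204 MPa


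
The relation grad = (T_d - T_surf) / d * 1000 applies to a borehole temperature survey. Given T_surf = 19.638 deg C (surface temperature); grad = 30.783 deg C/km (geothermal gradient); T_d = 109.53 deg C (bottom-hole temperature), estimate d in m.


d = (T_d - T_surf) / grad * 1000
d = (109.53 - 19.638) / 30.783 * 1000
d = 2920.2 m


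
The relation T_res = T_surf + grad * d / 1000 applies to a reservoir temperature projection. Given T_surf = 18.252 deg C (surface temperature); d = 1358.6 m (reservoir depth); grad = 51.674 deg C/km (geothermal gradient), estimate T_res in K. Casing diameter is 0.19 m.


T_res = T_surf + grad * d / 1000
T_res = 18.252 + 51.674 * 1358.6 / 1000
T_res = 88.45630 deg C
Convert to K: 88.45630 + 273.15 = 361.61 K
T_res = 361.61 K


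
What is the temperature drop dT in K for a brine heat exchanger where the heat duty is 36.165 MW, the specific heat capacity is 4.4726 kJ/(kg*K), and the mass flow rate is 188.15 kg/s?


dT = Q * 1000 / (mdot * cp)
dT = 36.165 * 1000 / (188.15 * 4.4726)
dT = 42.976 K


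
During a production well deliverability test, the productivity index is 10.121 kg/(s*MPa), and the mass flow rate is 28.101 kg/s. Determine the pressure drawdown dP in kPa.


dP = mdot * 1000 / PI
dP = 28.101 * 1000 / 10.121
dP = 2776.5 kPa


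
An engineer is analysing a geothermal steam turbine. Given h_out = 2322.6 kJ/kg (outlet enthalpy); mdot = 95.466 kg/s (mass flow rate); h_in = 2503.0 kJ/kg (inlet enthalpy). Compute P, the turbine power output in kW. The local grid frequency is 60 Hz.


P = mdot * (h_in - h_out) / 1000
P = 95.466 * (2503.0 - 2322.6) / 1000
P = 17.22207 MW
Convert: 17.22207 MW * 1000.0 = 17222 kW
P = 17222 kW


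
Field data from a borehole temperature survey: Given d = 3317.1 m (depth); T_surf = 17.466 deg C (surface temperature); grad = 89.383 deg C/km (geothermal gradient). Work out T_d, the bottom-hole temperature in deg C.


T_d = T_surf + grad * d / 1000
T_d = 17.466 + 89.383 * 3317.1 / 1000
T_d = 313.96 deg C


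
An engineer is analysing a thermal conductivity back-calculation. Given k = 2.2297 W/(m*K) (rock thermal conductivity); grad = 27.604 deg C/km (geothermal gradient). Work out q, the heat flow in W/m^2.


q = k * grad / 1000
q = 2.2297 * 27.604 / 1000
q = 0.061549 W/m^2


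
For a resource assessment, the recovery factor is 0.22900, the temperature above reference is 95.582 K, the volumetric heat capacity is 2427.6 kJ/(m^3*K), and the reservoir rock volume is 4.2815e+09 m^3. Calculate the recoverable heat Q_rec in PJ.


Step 1: Q_s = Vr*rhoc*dT/1e12 = 4.2815e+09*2427.6*95.582/1e12 = 993.4573 PJ
Step 2: Q_rec = Q_s * RF = 993.4573 * 0.229 = 227.50 PJ
Q_rec = 227.50 PJ


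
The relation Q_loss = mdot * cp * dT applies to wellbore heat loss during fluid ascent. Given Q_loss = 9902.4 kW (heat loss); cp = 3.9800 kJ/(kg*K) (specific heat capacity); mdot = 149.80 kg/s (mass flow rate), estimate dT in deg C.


dT = Q_loss / (mdot * cp)
dT = 9902.4 / (149.80 * 3.9800)
dT = 16.60908 K
Convert (temperature difference, 1 K = 1 deg C): 16.60908 K = 16.60908 deg C
dT = 16.609 deg C


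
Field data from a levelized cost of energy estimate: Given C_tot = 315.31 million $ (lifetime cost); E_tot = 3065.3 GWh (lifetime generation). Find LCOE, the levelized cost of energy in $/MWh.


LCOE = C_tot / E_tot * 100
LCOE = 315.31 / 3065.3 * 100
LCOE = 10.28643 cents/kWh
Convert: 10.28643 cents/kWh * 10.0 = 102.86 $/MWh
LCOE = 102.86 $/MWh


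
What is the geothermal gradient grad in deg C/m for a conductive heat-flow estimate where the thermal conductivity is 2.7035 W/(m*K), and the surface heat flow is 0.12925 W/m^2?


grad = q * 1000 / k
grad = 0.12925 * 1000 / 2.7035
grad = 47.80840 deg C/km
Convert: 47.80840 deg C/km * 0.001 = 0.047808 deg C/m
grad = 0.047808 deg C/m


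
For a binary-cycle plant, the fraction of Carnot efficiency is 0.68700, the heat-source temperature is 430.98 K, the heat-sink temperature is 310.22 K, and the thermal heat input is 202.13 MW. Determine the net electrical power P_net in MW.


Step 1: eta = (1 - Tc/Th)*f = (1 - 310.22/430.98)*0.687 = 0.1924964
Step 2: P_net = eta * Q_in = 0.1924964 * 202.13 = 38.909 MW
P_net = 38.909 MW


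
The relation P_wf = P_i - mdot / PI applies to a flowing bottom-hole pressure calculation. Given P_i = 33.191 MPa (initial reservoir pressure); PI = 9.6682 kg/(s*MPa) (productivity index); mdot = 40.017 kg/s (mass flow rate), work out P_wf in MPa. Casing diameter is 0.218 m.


P_wf = P_i - mdot / PI
P_wf = 33.191 - 40.017 / 9.6682
P_wf = 29.052 MPa


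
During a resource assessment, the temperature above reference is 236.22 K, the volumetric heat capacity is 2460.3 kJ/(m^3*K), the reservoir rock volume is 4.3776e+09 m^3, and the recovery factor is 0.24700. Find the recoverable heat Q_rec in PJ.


Step 1: Q_s = Vr*rhoc*dT/1e12 = 4.3776e+09*2460.3*236.22/1e12 = 2544.139 PJ
Step 2: Q_rec = Q_s * RF = 2544.139 * 0.247 = 628.40 PJ
Q_rec = 628.40 PJ


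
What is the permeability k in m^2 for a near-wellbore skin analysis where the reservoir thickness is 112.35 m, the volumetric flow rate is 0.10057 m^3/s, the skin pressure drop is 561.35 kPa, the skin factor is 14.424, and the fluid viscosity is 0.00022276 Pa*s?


k = S*q*mu / (2*pi*dP_s*1000*hr)
k = 14.424*0.10057*0.00022276 / (2*pi*561.35*1000*112.35)
k = 8.1546e-13 m^2


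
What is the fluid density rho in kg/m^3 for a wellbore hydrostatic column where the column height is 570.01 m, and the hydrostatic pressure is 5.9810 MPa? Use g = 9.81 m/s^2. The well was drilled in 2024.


rho = P * 1e6 / (g * h)
rho = 5.9810 * 1e6 / (9.81 * 570.01)
rho = 1069.6 kg/m^3


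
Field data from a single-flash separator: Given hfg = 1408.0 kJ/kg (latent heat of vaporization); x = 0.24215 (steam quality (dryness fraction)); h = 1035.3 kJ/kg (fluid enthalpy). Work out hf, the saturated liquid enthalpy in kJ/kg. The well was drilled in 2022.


hf = h - x * hfg
hf = 1035.3 - 0.24215 * 1408.0
hf = 694.35 kJ/kg


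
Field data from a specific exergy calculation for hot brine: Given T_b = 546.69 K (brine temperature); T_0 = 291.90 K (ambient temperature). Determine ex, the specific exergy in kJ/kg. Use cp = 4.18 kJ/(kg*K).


ex = cp * ((T_b - T_0) - T_0 * ln(T_b/T_0))
ex = 4.18 * ((546.69 - 291.90) - 291.90 * ln(546.69/291.90))
ex = 299.42 kJ/kg


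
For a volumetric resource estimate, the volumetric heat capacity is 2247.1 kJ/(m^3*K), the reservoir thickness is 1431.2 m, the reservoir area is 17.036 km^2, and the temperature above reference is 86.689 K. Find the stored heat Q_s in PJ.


Step 1: Vr = A*1e6*hr = 17.036*1e6*1431.2 = 2.438192e+10 m^3
Step 2: Q_s = Vr*rhoc*dT/1e12 = 2.438192e+10*2247.1*86.689/1e12 = 4749.6 PJ
Q_s = 4749.6 PJ


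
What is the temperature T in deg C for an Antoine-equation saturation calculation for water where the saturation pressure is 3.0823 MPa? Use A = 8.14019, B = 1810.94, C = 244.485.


T = B / (A - log10(P_sat * 760 / 0.101325)) - C
T = 1810.94 / (8.14019 - log10(3.0823 * 760 / 0.101325)) - 244.485
T = 235.08 deg C


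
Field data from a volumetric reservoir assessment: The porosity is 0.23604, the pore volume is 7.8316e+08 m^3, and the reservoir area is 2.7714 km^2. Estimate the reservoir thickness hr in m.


hr = Vp / (A * 1e6 * phi)
hr = 7.8316e+08 / (2.7714 * 1e6 * 0.23604)
hr = 1197.2 m


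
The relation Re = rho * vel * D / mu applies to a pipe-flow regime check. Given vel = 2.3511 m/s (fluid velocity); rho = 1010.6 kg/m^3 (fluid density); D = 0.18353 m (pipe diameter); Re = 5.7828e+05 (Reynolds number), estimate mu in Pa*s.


mu = rho * vel * D / Re
mu = 1010.6 * 2.3511 * 0.18353 / 5.7828e+05
mu = 0.00075408 Pa*s


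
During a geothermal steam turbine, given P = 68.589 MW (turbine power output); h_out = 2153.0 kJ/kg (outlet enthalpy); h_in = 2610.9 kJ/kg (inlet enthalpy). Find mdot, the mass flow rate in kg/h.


mdot = P * 1000 / (h_in - h_out)
mdot = 68.589 * 1000 / (2610.9 - 2153.0)
mdot = 149.7903 kg/s
Convert: 149.7903 kg/s * 3600.0 = 5.3925e+05 kg/h
mdot = 5.3925e+05 kg/h


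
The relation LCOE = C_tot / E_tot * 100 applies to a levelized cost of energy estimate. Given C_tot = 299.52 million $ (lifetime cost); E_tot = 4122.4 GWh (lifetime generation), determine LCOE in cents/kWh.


LCOE = C_tot / E_tot * 100
LCOE = 299.52 / 4122.4 * 100
LCOE = 7.2657 cents/kWh


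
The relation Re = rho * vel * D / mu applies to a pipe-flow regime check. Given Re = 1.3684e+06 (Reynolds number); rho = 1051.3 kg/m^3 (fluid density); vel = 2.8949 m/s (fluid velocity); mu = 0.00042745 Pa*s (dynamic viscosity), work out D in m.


D = Re * mu / (rho * vel)
D = 1.3684e+06 * 0.00042745 / (1051.3 * 2.8949)
D = 0.19219 m


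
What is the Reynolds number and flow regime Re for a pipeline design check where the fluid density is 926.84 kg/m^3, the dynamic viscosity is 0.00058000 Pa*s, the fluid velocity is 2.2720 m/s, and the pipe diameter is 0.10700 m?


Step 1: Re = rho*vel*D/mu = 926.84*2.272*0.107/0.00058 = 3.8848e+05
Step 2: Re = 3.8848e+05 > 4000, so flow is turbulent.
Re = 3.8848e+05 (turbulent)


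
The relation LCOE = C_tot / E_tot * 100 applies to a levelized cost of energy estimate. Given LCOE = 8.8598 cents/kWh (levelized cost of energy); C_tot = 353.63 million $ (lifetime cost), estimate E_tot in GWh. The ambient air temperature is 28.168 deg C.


E_tot = C_tot / LCOE * 100
E_tot = 353.63 / 8.8598 * 100
E_tot = 3991.4 GWh


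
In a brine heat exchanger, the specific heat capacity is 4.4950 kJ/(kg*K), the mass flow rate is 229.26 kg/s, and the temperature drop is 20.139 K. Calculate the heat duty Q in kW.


Q = mdot * cp * dT / 1000
Q = 229.26 * 4.4950 * 20.139 / 1000
Q = 20.75372 MW
Convert: 20.75372 MW * 1000.0 = 20754 kW
Q = 20754 kW


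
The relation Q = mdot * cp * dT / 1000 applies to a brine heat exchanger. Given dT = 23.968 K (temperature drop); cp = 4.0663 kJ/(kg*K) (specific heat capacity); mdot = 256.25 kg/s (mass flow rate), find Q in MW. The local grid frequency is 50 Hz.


Q = mdot * cp * dT / 1000
Q = 256.25 * 4.0663 * 23.968 / 1000
Q = 24.974 MW


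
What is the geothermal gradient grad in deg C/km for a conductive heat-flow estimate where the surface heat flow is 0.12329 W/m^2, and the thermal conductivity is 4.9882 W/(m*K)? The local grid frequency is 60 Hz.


grad = q * 1000 / k
grad = 0.12329 * 1000 / 4.9882
grad = 24.716 deg C/km


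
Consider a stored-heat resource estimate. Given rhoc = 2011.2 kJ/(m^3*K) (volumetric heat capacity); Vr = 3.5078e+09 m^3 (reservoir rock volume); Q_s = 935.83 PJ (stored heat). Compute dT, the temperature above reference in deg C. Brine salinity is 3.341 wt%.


dT = Q_s * 1e12 / (Vr * rhoc)
dT = 935.83 * 1e12 / (3.5078e+09 * 2011.2)
dT = 132.6499 K
Convert (temperature difference, 1 K = 1 deg C): 132.6499 K = 132.6499 deg C
dT = 132.65 deg C


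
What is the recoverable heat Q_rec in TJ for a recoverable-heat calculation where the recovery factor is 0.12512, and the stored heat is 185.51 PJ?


Q_rec = Q_s * RF
Q_rec = 185.51 * 0.12512
Q_rec = 23.21101 PJ
Convert: 23.21101 PJ * 1000.0 = 23211 TJ
Q_rec = 23211 TJ


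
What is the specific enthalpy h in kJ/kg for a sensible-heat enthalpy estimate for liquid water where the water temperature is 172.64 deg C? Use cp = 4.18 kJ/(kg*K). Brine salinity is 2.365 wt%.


h = cp * T
h = 4.18 * 172.64
h = 721.64 kJ/kg


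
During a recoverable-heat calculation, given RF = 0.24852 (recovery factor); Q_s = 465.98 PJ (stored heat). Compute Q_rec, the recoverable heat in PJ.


Q_rec = Q_s * RF
Q_rec = 465.98 * 0.24852
Q_rec = 115.81 PJ


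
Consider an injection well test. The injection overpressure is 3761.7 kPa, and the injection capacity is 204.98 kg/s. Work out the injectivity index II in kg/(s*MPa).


II = mdot * 1000 / dP
II = 204.98 * 1000 / 3761.7
II = 54.491 kg/(s*MPa)


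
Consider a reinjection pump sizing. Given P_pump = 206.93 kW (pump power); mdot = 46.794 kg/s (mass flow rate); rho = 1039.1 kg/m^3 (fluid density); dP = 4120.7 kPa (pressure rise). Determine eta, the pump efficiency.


eta = mdot * dP / (rho * P_pump)
eta = 46.794 * 4120.7 / (1039.1 * 206.93)
eta = 0.89677


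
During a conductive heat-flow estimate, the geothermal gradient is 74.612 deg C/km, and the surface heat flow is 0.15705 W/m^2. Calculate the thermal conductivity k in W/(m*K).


k = q * 1000 / grad
k = 0.15705 * 1000 / 74.612
k = 2.1049 W/(m*K)


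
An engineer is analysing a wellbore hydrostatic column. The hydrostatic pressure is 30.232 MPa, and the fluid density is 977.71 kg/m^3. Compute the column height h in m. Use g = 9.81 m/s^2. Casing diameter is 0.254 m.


h = P * 1e6 / (g * rho)
h = 30.232 * 1e6 / (9.81 * 977.71)
h = 3152.0 m


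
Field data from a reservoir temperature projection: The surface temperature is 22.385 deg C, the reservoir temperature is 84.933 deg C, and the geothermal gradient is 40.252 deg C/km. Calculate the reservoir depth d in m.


d = (T_res - T_surf) / grad * 1000
d = (84.933 - 22.385) / 40.252 * 1000
d = 1553.9 m


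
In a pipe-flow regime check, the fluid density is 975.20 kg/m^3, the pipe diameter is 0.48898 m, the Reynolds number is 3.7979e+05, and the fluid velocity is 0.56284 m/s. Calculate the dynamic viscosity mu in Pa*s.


mu = rho * vel * D / Re
mu = 975.20 * 0.56284 * 0.48898 / 3.7979e+05
mu = 0.00070669 Pa*s


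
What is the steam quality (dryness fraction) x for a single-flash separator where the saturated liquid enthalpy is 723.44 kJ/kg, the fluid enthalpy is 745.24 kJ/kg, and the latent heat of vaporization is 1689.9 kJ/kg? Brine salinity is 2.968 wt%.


x = (h - hf) / hfg
x = (745.24 - 723.44) / 1689.9
x = 0.012900


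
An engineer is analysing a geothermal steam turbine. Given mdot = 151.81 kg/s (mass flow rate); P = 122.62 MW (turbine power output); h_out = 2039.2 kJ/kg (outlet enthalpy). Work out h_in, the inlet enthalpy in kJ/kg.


h_in = h_out + P * 1000 / mdot
h_in = 2039.2 + 122.62 * 1000 / 151.81
h_in = 2846.9 kJ/kg


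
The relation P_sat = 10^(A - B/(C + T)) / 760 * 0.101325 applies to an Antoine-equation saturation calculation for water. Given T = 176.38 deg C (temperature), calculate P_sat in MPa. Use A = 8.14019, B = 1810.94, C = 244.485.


P_sat = 10^(A - B/(C + T)) / 760 * 0.101325
P_sat = 10^(8.14019 - 1810.94/(244.485 + 176.38)) / 760 * 0.101325
P_sat = 0.91663 MPa


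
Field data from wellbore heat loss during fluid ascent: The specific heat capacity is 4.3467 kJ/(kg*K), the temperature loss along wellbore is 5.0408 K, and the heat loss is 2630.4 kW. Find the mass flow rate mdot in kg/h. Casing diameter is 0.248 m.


mdot = Q_loss / (cp * dT)
mdot = 2630.4 / (4.3467 * 5.0408)
mdot = 120.0501 kg/s
Convert: 120.0501 kg/s * 3600.0 = 4.3218e+05 kg/h
mdot = 4.3218e+05 kg/h
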